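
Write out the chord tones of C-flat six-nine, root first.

Cb, Eb, Gb, Ab, Db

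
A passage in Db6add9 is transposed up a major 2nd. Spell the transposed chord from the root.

D♭ up a major 2nd → E♭. New chord: E♭ six-nine.
E♭ — root
G — major 3rd
B♭ — perfect 5th
C — major 6th
F — major 9th

E♭ – G – B♭ – C – F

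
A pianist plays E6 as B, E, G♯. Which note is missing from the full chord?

E6 = E, G♯, B, C♯. The voicing lacks the 6th (major 6th), C♯.

C♯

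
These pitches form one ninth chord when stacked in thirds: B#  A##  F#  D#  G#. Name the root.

Stacking in thirds gives G# – B# – D# – F# – A##, so G# is the root — G# dominant seventh sharp nine.

G#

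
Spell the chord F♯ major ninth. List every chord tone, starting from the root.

Root F#, quality major ninth:
Root: F#
Major 3rd (3rd): A#
Perfect 5th (5th): C#
Major 7th (7th): E#
Major 9th (9th): G#

F# – A# – C# – E# – G#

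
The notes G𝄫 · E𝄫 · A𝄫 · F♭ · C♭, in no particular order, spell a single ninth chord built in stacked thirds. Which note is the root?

Stacking in thirds gives F♭ – A𝄫 – C♭ – E𝄫 – G𝄫, so F♭ is the root — F♭ minor seventh flat nine.

F♭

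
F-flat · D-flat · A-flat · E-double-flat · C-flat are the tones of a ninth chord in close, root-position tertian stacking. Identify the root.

D-flat

Stacking in thirds gives D-flat – F-flat – A-flat – C-flat – E-double-flat, so D-flat is the root — D-flat minor seventh flat nine.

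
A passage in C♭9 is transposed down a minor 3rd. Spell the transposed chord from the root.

Ab  C  Eb  Gb  Bb

Cb down a minor 3rd → Ab. New chord: Ab dominant ninth.
Root: Ab
Major 3rd (3rd): C
Perfect 5th (5th): Eb
Minor 7th (7th): Gb
Major 9th (9th): Bb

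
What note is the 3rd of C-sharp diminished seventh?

E

C-sharp diminished seventh is built on C-sharp; its 3rd is a minor 3rd above the root.
A third above C uses the letter E, and the minor 3rd above C-sharp is E.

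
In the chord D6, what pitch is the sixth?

B

D6 is built on D; its 6th is a major 6th above the root.
A sixth above D uses the letter B, and the major 6th above D is B.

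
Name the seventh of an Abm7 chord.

G♭

Abm7 is built on A♭; its 7th is a minor 7th above the root.
A seventh above A uses the letter G, and the minor 7th above A♭ is G♭.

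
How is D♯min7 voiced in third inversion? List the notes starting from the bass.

D♯min7 = D#–F#–A#–C#; third inversion → seventh (C#) lowest.

C# – D# – F# – A#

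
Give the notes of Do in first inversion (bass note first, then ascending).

Do = D–F–Ab; first inversion → third (F) lowest.

F, Ab, D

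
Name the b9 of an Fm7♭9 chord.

Root of Fm7♭9 = F. The 9th is a minor 9th: F up a minor 9th → Gb.

Gb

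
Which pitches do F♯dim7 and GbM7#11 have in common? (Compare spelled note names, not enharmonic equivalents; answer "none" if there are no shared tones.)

C

F♯dim7: F♯ A C E♭
GbM7#11: G♭ B♭ D♭ F C
Common to both → C.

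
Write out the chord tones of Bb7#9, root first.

Bb – D – F – Ab – C#

Root Bb, quality dominant seventh sharp nine:
- root: Bb
- major 3rd: D
- perfect 5th: F
- minor 7th: Ab
- augmented 9th: C#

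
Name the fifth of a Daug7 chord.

A#

Daug7 is built on D; its 5th is an augmented 5th above the root.
A fifth above D uses the letter A, and the augmented 5th above D is A#.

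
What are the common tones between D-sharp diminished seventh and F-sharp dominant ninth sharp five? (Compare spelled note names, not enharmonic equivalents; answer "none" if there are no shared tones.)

F-sharp

D-sharp diminished seventh: D-sharp F-sharp A C
F-sharp dominant ninth sharp five: F-sharp A-sharp C-double-sharp E G-sharp
Common to both → F-sharp.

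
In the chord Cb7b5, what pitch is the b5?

Gbb

Root of Cb7b5 = Cb. The 5th is a diminished 5th: Cb up a diminished 5th → Gbb.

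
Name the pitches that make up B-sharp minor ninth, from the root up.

B-sharp minor ninth is a minor ninth built on B-sharp.
- root: B-sharp
- minor 3rd: D-sharp
- perfect 5th: F-double-sharp
- minor 7th: A-sharp
- major 9th: C-double-sharp

B-sharp, D-sharp, F-double-sharp, A-sharp, C-double-sharp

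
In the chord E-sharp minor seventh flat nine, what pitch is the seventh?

D-sharp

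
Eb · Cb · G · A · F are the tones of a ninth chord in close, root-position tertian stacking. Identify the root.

F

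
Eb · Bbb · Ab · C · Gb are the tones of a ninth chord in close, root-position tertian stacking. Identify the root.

Ab

Stacking in thirds gives Ab – C – Eb – Gb – Bbb, so Ab is the root — Ab dominant seventh flat nine.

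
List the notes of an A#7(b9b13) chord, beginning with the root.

A#  C##  E#  G#  B  F#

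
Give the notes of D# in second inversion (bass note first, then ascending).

D# = D#–F##–A#; second inversion → fifth (A#) lowest.

A#, D#, F##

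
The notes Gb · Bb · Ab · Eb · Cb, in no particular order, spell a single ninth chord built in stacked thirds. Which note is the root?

Stacking in thirds gives Ab – Cb – Eb – Gb – Bb, so Ab is the root — Ab minor ninth.

Ab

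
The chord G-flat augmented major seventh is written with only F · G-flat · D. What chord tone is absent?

The full G-flat augmented major seventh chord is G-flat, B-flat, D, F.
Comparing with the voicing, the major 3rd (3rd) — B-flat — is absent.

B-flat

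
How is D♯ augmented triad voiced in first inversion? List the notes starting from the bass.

In root position, D♯ augmented triad is D-sharp–F-double-sharp–A-double-sharp.
First inversion puts the third (F-double-sharp) in the bass.

F-double-sharp  A-double-sharp  D-sharp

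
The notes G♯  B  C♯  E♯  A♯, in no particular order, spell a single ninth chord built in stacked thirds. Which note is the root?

A♯

Stacking in thirds gives A♯ – C♯ – E♯ – G♯ – B, so A♯ is the root — A♯ minor seventh flat nine.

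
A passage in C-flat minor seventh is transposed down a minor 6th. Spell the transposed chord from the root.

A minor 6th down from C-flat is E-flat, so the new chord is E-flat minor seventh.
E-flat — root
G-flat — minor 3rd
B-flat — perfect 5th
D-flat — minor 7th

E-flat  G-flat  B-flat  D-flat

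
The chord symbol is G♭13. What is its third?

Bb

G♭13 is built on Gb; its 3rd is a major 3rd above the root.
A third above G uses the letter B, and the major 3rd above Gb is Bb.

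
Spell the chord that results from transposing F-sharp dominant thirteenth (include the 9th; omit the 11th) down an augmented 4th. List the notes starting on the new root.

Transposed root: F# → C (augmented 4th down). So we spell C dominant thirteenth:
- root: C
- major 3rd: E
- perfect 5th: G
- minor 7th: Bb
- major 9th: D
- major 13th: A

C – E – G – Bb – D – A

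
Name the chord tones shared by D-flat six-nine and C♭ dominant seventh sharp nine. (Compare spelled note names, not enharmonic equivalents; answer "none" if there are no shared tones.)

D-flat six-nine = Db, F, Ab, Bb, Eb.
C♭ dominant seventh sharp nine = Cb, Eb, Gb, Bbb, D.
Shared: Eb.

Eb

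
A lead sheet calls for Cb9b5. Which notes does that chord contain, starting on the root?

Cb9b5 is a dominant ninth flat five built on Cb.
Cb — root
Eb — major 3rd
Gbb — diminished 5th
Bbb — minor 7th
Db — major 9th

Cb  Eb  Gbb  Bbb  Db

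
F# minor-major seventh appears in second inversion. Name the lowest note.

F# minor-major seventh = F-sharp–A–C-sharp–E-sharp. Second inversion → fifth in the bass = C-sharp.

C-sharp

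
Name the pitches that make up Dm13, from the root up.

Root D, quality minor thirteenth:
D — root
F — minor 3rd
A — perfect 5th
C — minor 7th
E — major 9th
G — perfect 11th
B — major 13th

D, F, A, C, E, G, B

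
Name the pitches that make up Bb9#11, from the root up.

Bb  D  F  Ab  C  E

Bb9#11 is a dominant ninth sharp eleven built on Bb.
root → Bb
3rd (major 3rd) → D
5th (perfect 5th) → F
7th (minor 7th) → Ab
9th (major 9th) → C
11th (augmented 11th) → E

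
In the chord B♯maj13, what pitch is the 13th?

Root of B♯maj13 = B♯. The 13th is a major 13th: B♯ up a major 13th → G𝄪.

G𝄪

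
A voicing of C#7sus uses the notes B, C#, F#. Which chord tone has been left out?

G#

The full C#7sus chord is C#, F#, G#, B.
Comparing with the voicing, the perfect 5th (5th) — G# — is absent.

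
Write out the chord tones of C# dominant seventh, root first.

C-sharp, E-sharp, G-sharp, B

Root C-sharp, quality dominant seventh:
C-sharp — root
E-sharp — major 3rd
G-sharp — perfect 5th
B — minor 7th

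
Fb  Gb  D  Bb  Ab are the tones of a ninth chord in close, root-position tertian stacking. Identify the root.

Gb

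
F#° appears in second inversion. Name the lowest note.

C

F#° in root position is F#–A–C.
Second inversion places the fifth in the bass, which is C.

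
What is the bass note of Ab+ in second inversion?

E

Ab+ = A♭–C–E. Second inversion → fifth in the bass = E.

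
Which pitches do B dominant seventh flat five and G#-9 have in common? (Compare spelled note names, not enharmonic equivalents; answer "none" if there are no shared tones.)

B  D#

B dominant seventh flat five: B D# F A
G#-9: G# B D# F# A#
Common to both → B, D#.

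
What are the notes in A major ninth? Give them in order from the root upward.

Root A, quality major ninth:
- root: A
- major 3rd: C#
- perfect 5th: E
- major 7th: G#
- major 9th: B

A, C#, E, G#, B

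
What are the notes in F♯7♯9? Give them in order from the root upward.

F♯7♯9 is a dominant seventh sharp nine built on F#.
root → F#
3rd (major 3rd) → A#
5th (perfect 5th) → C#
7th (minor 7th) → E
9th (augmented 9th) → G##

F# A# C# E G##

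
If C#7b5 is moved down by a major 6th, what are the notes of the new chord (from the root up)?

E  G♯  B♭  D

C♯ down a major 6th → E. New chord: E dominant seventh flat five.
- root: E
- major 3rd: G♯
- diminished 5th: B♭
- minor 7th: D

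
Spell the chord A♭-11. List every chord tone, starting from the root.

Ab, Cb, Eb, Gb, Bb, Db

Root Ab, quality minor eleventh:
- root: Ab
- minor 3rd: Cb
- perfect 5th: Eb
- minor 7th: Gb
- major 9th: Bb
- perfect 11th: Db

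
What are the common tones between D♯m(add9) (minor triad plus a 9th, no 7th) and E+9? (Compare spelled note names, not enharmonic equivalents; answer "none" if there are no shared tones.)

F#

D♯m(add9) = D#, F#, A#, E#.
E+9 = E, G#, B#, D, F#.
Shared: F#.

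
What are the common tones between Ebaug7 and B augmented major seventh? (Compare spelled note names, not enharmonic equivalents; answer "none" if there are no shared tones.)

Ebaug7: Eb G B Db
B augmented major seventh: B D# F## A#
Common to both → B.

B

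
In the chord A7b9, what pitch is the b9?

Bb

Root of A7b9 = A. The 9th is a minor 9th: A up a minor 9th → Bb.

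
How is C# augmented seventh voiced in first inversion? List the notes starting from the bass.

E#  G##  B  C#

C# augmented seventh = C#–E#–G##–B; first inversion → third (E#) lowest.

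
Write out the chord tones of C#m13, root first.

C#m13: minor thirteenth on C#.
Root: C#
Minor 3rd (3rd): E
Perfect 5th (5th): G#
Minor 7th (7th): B
Major 9th (9th): D#
Perfect 11th (11th): F#
Major 13th (13th): A#

C# E G# B D# F# A#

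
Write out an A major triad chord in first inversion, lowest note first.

C# E A

In root position, A major triad is A–C#–E.
First inversion puts the third (C#) in the bass.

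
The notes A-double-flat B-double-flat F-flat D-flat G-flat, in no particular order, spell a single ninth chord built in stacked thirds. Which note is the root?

G-flat

Arranged so that each adjacent pair is a third by letter name: G-flat – B-double-flat – D-flat – F-flat – A-double-flat.
The bottom of that stack, G-flat, is the root (this is G-flat minor seventh flat nine).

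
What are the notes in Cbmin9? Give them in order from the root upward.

C♭  E𝄫  G♭  B𝄫  D♭

Root C♭, quality minor ninth:
Root: C♭
Minor 3rd (3rd): E𝄫
Perfect 5th (5th): G♭
Minor 7th (7th): B𝄫
Major 9th (9th): D♭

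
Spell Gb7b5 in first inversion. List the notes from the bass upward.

Bb Dbb Fb Gb

Gb7b5 = Gb–Bb–Dbb–Fb; first inversion → third (Bb) lowest.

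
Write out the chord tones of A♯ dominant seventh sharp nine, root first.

A♯, C𝄪, E♯, G♯, B𝄪

A♯ dominant seventh sharp nine is a dominant seventh sharp nine built on A♯.
Root: A♯
Major 3rd (3rd): C𝄪
Perfect 5th (5th): E♯
Minor 7th (7th): G♯
Augmented 9th (9th): B𝄪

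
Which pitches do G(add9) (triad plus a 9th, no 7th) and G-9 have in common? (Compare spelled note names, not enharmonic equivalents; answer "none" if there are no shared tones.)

G  D  A

G(add9) = G, B, D, A.
G-9 = G, B♭, D, F, A.
Shared: G, D, A.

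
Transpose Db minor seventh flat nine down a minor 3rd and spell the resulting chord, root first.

D♭ down a minor 3rd → B♭. New chord: B♭ minor seventh flat nine.
root → B♭
3rd (minor 3rd) → D♭
5th (perfect 5th) → F
7th (minor 7th) → A♭
9th (minor 9th) → C♭

B♭  D♭  F  A♭  C♭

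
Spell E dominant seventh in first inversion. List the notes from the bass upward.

G-sharp B D E

In root position, E dominant seventh is E–G-sharp–B–D.
First inversion puts the third (G-sharp) in the bass.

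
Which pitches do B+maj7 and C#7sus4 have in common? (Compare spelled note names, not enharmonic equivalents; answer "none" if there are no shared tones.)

B+maj7 = B, D#, F##, A#.
C#7sus4 = C#, F#, G#, B.
Shared: B.

B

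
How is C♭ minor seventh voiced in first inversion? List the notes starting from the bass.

E-double-flat – G-flat – B-double-flat – C-flat

C♭ minor seventh = C-flat–E-double-flat–G-flat–B-double-flat; first inversion → third (E-double-flat) lowest.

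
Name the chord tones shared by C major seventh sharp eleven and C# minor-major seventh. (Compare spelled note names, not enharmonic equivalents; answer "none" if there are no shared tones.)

C major seventh sharp eleven = C, E, G, B, F-sharp.
C# minor-major seventh = C-sharp, E, G-sharp, B-sharp.
Shared: E.

E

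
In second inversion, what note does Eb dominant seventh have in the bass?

Eb dominant seventh in root position is Eb–G–Bb–Db.
Second inversion places the fifth in the bass, which is Bb.

Bb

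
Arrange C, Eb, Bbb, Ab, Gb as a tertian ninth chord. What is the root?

Ab

Arranged so that each adjacent pair is a third by letter name: Ab – C – Eb – Gb – Bbb.
The bottom of that stack, Ab, is the root (this is Ab dominant seventh flat nine).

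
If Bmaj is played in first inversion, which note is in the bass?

D#

Bmaj in root position is B–D#–F#.
First inversion places the third in the bass, which is D#.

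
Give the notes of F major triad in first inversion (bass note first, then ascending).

A, C, F

In root position, F major triad is F–A–C.
First inversion puts the third (A) in the bass.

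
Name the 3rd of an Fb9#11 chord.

A♭

Root of Fb9#11 = F♭. The 3rd is a major 3rd: F♭ up a major 3rd → A♭.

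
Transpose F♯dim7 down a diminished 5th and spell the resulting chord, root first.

A diminished 5th down from F# is B#, so the new chord is B# diminished seventh.
- root: B#
- minor 3rd: D#
- diminished 5th: F#
- diminished 7th: A

B#, D#, F#, A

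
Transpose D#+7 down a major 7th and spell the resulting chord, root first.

E  G#  B#  D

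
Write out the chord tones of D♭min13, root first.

Db, Fb, Ab, Cb, Eb, Gb, Bb

D♭min13: minor thirteenth on Db.
Root: Db
Minor 3rd (3rd): Fb
Perfect 5th (5th): Ab
Minor 7th (7th): Cb
Major 9th (9th): Eb
Perfect 11th (11th): Gb
Major 13th (13th): Bb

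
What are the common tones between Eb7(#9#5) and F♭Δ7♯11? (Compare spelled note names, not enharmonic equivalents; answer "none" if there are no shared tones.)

Eb

Eb7(#9#5) = Eb, G, B, Db, F#.
F♭Δ7♯11 = Fb, Ab, Cb, Eb, Bb.
Shared: Eb.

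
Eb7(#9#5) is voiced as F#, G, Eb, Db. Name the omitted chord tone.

B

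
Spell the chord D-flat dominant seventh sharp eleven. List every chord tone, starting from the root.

D-flat, F, A-flat, C-flat, G

Root D-flat, quality dominant seventh sharp eleven:
D-flat — root
F — major 3rd
A-flat — perfect 5th
C-flat — minor 7th
G — augmented 11th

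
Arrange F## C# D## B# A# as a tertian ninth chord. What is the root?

Stacking in thirds gives B# – D## – F## – A# – C#, so B# is the root — B# dominant seventh flat nine.

B#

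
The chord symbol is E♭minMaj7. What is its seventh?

D

Root of E♭minMaj7 = Eb. The 7th is a major 7th: Eb up a major 7th → D.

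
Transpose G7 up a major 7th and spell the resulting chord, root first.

A major 7th up from G is F♯, so the new chord is F♯ dominant seventh.
root → F♯
3rd (major 3rd) → A♯
5th (perfect 5th) → C♯
7th (minor 7th) → E

F♯, A♯, C♯, E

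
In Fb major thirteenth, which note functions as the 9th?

G-flat

Fb major thirteenth is built on F-flat; its 9th is a major 9th above the root.
A second above F uses the letter G, and the major 9th above F-flat is G-flat.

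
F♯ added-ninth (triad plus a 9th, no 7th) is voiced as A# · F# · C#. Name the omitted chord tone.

F♯ added-ninth = F#, A#, C#, G#. The voicing lacks the 9th (major 9th), G#.

G#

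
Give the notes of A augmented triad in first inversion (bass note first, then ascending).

A augmented triad = A–C-sharp–E-sharp; first inversion → third (C-sharp) lowest.

C-sharp, E-sharp, A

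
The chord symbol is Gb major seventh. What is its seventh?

F

Gb major seventh is built on G-flat; its 7th is a major 7th above the root.
A seventh above G uses the letter F, and the major 7th above G-flat is F.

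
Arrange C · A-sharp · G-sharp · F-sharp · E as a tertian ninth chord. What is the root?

Stacking in thirds gives F-sharp – A-sharp – C – E – G-sharp, so F-sharp is the root — F-sharp dominant ninth flat five.

F-sharp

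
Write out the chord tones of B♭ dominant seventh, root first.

B-flat – D – F – A-flat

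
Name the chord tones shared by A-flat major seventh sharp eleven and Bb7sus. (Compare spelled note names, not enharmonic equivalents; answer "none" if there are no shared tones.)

A-flat major seventh sharp eleven = A♭, C, E♭, G, D.
Bb7sus = B♭, E♭, F, A♭.
Shared: A♭, E♭.

A♭ – E♭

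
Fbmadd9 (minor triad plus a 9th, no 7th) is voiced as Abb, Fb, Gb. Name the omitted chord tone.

The full Fbmadd9 chord is Fb, Abb, Cb, Gb.
Comparing with the voicing, the perfect 5th (5th) — Cb — is absent.

Cb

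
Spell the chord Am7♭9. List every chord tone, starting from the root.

A, C, E, G, Bb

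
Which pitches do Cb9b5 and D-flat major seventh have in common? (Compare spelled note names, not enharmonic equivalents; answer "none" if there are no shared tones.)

Db

Cb9b5 = Cb, Eb, Gbb, Bbb, Db.
D-flat major seventh = Db, F, Ab, C.
Shared: Db.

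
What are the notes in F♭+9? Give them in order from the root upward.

F♭+9 is a dominant ninth sharp five built on Fb.
- root: Fb
- major 3rd: Ab
- augmented 5th: C
- minor 7th: Ebb
- major 9th: Gb

Fb – Ab – C – Ebb – Gb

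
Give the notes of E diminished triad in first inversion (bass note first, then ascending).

G – B-flat – E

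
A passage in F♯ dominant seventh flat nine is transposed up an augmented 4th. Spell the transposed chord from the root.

B-sharp D-double-sharp F-double-sharp A-sharp C-sharp

An augmented 4th up from F-sharp is B-sharp, so the new chord is B-sharp dominant seventh flat nine.
root → B-sharp
3rd (major 3rd) → D-double-sharp
5th (perfect 5th) → F-double-sharp
7th (minor 7th) → A-sharp
9th (minor 9th) → C-sharp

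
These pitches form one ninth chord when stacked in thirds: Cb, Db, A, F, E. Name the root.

Db

Stacking in thirds gives Db – F – A – Cb – E, so Db is the root — Db dominant seventh sharp nine sharp five.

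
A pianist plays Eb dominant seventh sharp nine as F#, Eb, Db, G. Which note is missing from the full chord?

Bb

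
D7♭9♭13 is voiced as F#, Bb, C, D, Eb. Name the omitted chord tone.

D7♭9♭13 = D, F#, A, C, Eb, Bb. The voicing lacks the 5th (perfect 5th), A.

A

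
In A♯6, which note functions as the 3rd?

Root of A♯6 = A#. The 3rd is a major 3rd: A# up a major 3rd → C##.

C##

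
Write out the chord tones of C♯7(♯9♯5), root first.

C♯, E♯, G𝄪, B, D𝄪

Root C♯, quality dominant seventh sharp nine sharp five:
Root: C♯
Major 3rd (3rd): E♯
Augmented 5th (5th): G𝄪
Minor 7th (7th): B
Augmented 9th (9th): D𝄪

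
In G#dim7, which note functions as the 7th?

G#dim7 is built on G#; its 7th is a diminished 7th above the root.
A seventh above G uses the letter F, and the diminished 7th above G# is F.

F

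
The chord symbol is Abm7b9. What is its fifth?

Root of Abm7b9 = Ab. The 5th is a perfect 5th: Ab up a perfect 5th → Eb.

Eb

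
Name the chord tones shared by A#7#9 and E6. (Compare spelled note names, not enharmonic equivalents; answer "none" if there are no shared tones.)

A#7#9 = A#, C##, E#, G#, B##.
E6 = E, G#, B, C#.
Shared: G#.

G#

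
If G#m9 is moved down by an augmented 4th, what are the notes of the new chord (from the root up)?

D  F  A  C  E

Transposed root: G# → D (augmented 4th down). So we spell D minor ninth:
- root: D
- minor 3rd: F
- perfect 5th: A
- minor 7th: C
- major 9th: E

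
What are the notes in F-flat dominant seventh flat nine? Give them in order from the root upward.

F-flat, A-flat, C-flat, E-double-flat, G-double-flat

Root F-flat, quality dominant seventh flat nine:
root → F-flat
3rd (major 3rd) → A-flat
5th (perfect 5th) → C-flat
7th (minor 7th) → E-double-flat
9th (minor 9th) → G-double-flat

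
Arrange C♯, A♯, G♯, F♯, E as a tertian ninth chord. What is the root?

Stacking in thirds gives F♯ – A♯ – C♯ – E – G♯, so F♯ is the root — F♯ dominant ninth.

F♯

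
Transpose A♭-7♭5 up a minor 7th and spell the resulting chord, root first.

Gb – Bbb – Dbb – Fb

A minor 7th up from Ab is Gb, so the new chord is Gb half-diminished seventh.
Gb — root
Bbb — minor 3rd
Dbb — diminished 5th
Fb — minor 7th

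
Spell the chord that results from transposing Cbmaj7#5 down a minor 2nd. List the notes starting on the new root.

Bb D F# A

Transposed root: Cb → Bb (minor 2nd down). So we spell Bb augmented major seventh:
root → Bb
3rd (major 3rd) → D
5th (augmented 5th) → F#
7th (major 7th) → A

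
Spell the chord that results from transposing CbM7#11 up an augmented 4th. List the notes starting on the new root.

An augmented 4th up from Cb is F, so the new chord is F major seventh sharp eleven.
- root: F
- major 3rd: A
- perfect 5th: C
- major 7th: E
- augmented 11th: B

F – A – C – E – B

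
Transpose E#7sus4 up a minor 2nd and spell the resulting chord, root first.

E# up a minor 2nd → F#. New chord: F# dominant seventh suspended fourth.
root → F#
4th (perfect 4th) → B
5th (perfect 5th) → C#
7th (minor 7th) → E

F#, B, C#, E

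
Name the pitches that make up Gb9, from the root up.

Gb, Bb, Db, Fb, Ab

Gb9: dominant ninth on Gb.
- root: Gb
- major 3rd: Bb
- perfect 5th: Db
- minor 7th: Fb
- major 9th: Ab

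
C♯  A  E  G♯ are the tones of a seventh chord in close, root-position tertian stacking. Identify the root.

Stacking in thirds gives A – C♯ – E – G♯, so A is the root — A major seventh.

A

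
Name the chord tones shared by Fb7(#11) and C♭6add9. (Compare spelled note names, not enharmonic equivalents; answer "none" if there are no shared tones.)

Ab  Cb

Fb7(#11): Fb Ab Cb Ebb Bb
C♭6add9: Cb Eb Gb Ab Db
Common to both → Ab, Cb.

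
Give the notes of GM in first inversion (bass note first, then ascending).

B – D – G

In root position, GM is G–B–D.
First inversion puts the third (B) in the bass.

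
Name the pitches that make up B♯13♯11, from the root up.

B#, D##, F##, A#, C##, E##, G##

B♯13♯11: dominant thirteenth sharp eleven on B#.
B# — root
D## — major 3rd
F## — perfect 5th
A# — minor 7th
C## — major 9th
E## — augmented 11th
G## — major 13th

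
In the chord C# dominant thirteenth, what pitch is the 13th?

Root of C# dominant thirteenth = C-sharp. The 13th is a major 13th: C-sharp up a major 13th → A-sharp.

A-sharp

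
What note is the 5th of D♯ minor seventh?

A-sharp

Root of D♯ minor seventh = D-sharp. The 5th is a perfect 5th: D-sharp up a perfect 5th → A-sharp.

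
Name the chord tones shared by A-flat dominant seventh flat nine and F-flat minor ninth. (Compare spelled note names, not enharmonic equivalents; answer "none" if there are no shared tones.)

A-flat dominant seventh flat nine: A-flat C E-flat G-flat B-double-flat
F-flat minor ninth: F-flat A-double-flat C-flat E-double-flat G-flat
Common to both → G-flat.

G-flat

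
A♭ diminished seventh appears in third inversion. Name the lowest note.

G-double-flat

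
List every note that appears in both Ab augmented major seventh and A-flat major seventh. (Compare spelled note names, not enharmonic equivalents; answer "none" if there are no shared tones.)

A-flat C G

Ab augmented major seventh: A-flat C E G
A-flat major seventh: A-flat C E-flat G
Common to both → A-flat, C, G.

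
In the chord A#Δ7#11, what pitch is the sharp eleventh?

A#Δ7#11 is built on A#; its 11th is an augmented 11th above the root.
A fourth above A uses the letter D, and the augmented 11th above A# is D##.

D##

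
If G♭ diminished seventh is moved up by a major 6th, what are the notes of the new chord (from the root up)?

E-flat G-flat B-double-flat D-double-flat

G-flat up a major 6th → E-flat. New chord: E-flat diminished seventh.
root → E-flat
3rd (minor 3rd) → G-flat
5th (diminished 5th) → B-double-flat
7th (diminished 7th) → D-double-flat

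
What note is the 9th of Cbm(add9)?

Db

Cbm(add9) is built on Cb; its 9th is a major 9th above the root.
A second above C uses the letter D, and the major 9th above Cb is Db.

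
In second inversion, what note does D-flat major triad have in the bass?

A-flat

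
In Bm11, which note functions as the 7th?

A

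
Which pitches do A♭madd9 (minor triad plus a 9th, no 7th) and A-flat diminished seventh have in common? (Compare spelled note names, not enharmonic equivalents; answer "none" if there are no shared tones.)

A♭madd9: A♭ C♭ E♭ B♭
A-flat diminished seventh: A♭ C♭ E𝄫 G𝄫
Common to both → A♭, C♭.

A♭, C♭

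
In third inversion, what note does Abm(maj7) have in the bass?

G

Abm(maj7) in root position is Ab–Cb–Eb–G.
Third inversion places the seventh in the bass, which is G.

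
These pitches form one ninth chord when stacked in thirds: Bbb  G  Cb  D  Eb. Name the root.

Arranged so that each adjacent pair is a third by letter name: Cb – Eb – G – Bbb – D.
The bottom of that stack, Cb, is the root (this is Cb dominant seventh sharp nine sharp five).

Cb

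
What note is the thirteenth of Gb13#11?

Root of Gb13#11 = G♭. The 13th is a major 13th: G♭ up a major 13th → E♭.

E♭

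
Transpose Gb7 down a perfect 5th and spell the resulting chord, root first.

Cb  Eb  Gb  Bbb

Transposed root: Gb → Cb (perfect 5th down). So we spell Cb dominant seventh:
- root: Cb
- major 3rd: Eb
- perfect 5th: Gb
- minor 7th: Bbb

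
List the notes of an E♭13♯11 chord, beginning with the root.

E♭13♯11 is a dominant thirteenth sharp eleven built on Eb.
root → Eb
3rd (major 3rd) → G
5th (perfect 5th) → Bb
7th (minor 7th) → Db
9th (major 9th) → F
11th (augmented 11th) → A
13th (major 13th) → C

Eb, G, Bb, Db, F, A, C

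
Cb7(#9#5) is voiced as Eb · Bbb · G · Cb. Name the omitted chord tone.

D

The full Cb7(#9#5) chord is Cb, Eb, G, Bbb, D.
Comparing with the voicing, the augmented 9th (9th) — D — is absent.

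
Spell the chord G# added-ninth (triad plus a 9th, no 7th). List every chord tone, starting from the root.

Root G#, quality added-ninth:
- root: G#
- major 3rd: B#
- perfect 5th: D#
- major 9th: A#

G#, B#, D#, A#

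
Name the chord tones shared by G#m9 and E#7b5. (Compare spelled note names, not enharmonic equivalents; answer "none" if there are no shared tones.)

G#m9 = G#, B, D#, F#, A#.
E#7b5 = E#, G##, B, D#.
Shared: B, D#.

B – D#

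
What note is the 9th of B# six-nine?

B# six-nine is built on B♯; its 9th is a major 9th above the root.
A second above B uses the letter C, and the major 9th above B♯ is C𝄪.

C𝄪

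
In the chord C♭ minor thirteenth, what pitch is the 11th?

Fb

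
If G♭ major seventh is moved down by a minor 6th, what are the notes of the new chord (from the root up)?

Transposed root: G-flat → B-flat (minor 6th down). So we spell B-flat major seventh:
root → B-flat
3rd (major 3rd) → D
5th (perfect 5th) → F
7th (major 7th) → A

B-flat, D, F, A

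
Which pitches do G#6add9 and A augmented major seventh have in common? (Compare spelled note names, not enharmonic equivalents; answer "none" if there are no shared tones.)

G#6add9 = G#, B#, D#, E#, A#.
A augmented major seventh = A, C#, E#, G#.
Shared: G#, E#.

G#, E#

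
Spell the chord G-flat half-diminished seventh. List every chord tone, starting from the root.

G-flat, B-double-flat, D-double-flat, F-flat

Root G-flat, quality half-diminished seventh:
- root: G-flat
- minor 3rd: B-double-flat
- diminished 5th: D-double-flat
- minor 7th: F-flat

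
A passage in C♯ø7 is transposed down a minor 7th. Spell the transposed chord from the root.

D# – F# – A – C#

C# down a minor 7th → D#. New chord: D# half-diminished seventh.
Root: D#
Minor 3rd (3rd): F#
Diminished 5th (5th): A
Minor 7th (7th): C#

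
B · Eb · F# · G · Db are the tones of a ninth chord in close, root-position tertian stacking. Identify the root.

Arranged so that each adjacent pair is a third by letter name: Eb – G – B – Db – F#.
The bottom of that stack, Eb, is the root (this is Eb dominant seventh sharp nine sharp five).

Eb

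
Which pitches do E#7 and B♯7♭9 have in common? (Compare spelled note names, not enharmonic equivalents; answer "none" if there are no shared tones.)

E#7: E# G## B# D#
B♯7♭9: B# D## F## A# C#
Common to both → B#.

B#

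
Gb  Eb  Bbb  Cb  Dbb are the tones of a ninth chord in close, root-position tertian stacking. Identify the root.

Cb

Stacking in thirds gives Cb – Eb – Gb – Bbb – Dbb, so Cb is the root — Cb dominant seventh flat nine.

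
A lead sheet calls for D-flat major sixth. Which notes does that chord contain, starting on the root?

Db – F – Ab – Bb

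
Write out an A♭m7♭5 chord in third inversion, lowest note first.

G♭  A♭  C♭  E𝄫

A♭m7♭5 = A♭–C♭–E𝄫–G♭; third inversion → seventh (G♭) lowest.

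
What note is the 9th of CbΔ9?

CbΔ9 is built on C♭; its 9th is a major 9th above the root.
A second above C uses the letter D, and the major 9th above C♭ is D♭.

D♭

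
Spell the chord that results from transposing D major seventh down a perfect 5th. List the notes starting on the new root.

G – B – D – F-sharp

D down a perfect 5th → G. New chord: G major seventh.
G — root
B — major 3rd
D — perfect 5th
F-sharp — major 7th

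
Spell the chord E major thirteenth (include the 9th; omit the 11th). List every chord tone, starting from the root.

E major thirteenth is a major thirteenth built on E.
- root: E
- major 3rd: G♯
- perfect 5th: B
- major 7th: D♯
- major 9th: F♯
- major 13th: C♯

E – G♯ – B – D♯ – F♯ – C♯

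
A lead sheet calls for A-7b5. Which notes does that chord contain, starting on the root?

A, C, Eb, G

Root A, quality half-diminished seventh:
root → A
3rd (minor 3rd) → C
5th (diminished 5th) → Eb
7th (minor 7th) → G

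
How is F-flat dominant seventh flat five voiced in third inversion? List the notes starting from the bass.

Ebb  Fb  Ab  Cbb

In root position, F-flat dominant seventh flat five is Fb–Ab–Cbb–Ebb.
Third inversion puts the seventh (Ebb) in the bass.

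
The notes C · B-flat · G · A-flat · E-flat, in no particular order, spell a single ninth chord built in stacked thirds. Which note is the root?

A-flat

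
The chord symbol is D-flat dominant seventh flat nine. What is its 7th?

D-flat dominant seventh flat nine is built on D-flat; its 7th is a minor 7th above the root.
A seventh above D uses the letter C, and the minor 7th above D-flat is C-flat.

C-flat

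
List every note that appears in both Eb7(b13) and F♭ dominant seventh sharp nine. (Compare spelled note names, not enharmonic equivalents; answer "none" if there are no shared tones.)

Eb7(b13) = Eb, G, Bb, Db, Cb.
F♭ dominant seventh sharp nine = Fb, Ab, Cb, Ebb, G.
Shared: G, Cb.

G – Cb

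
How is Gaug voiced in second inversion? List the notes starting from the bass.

Gaug = G–B–D#; second inversion → fifth (D#) lowest.

D#  G  B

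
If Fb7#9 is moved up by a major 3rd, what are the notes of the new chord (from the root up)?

A major 3rd up from Fb is Ab, so the new chord is Ab dominant seventh sharp nine.
- root: Ab
- major 3rd: C
- perfect 5th: Eb
- minor 7th: Gb
- augmented 9th: B

Ab, C, Eb, Gb, B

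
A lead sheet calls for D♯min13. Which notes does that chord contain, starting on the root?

D♯min13: minor thirteenth on D#.
Root: D#
Minor 3rd (3rd): F#
Perfect 5th (5th): A#
Minor 7th (7th): C#
Major 9th (9th): E#
Perfect 11th (11th): G#
Major 13th (13th): B#

D#, F#, A#, C#, E#, G#, B#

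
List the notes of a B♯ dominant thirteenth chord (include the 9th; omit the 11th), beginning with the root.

B♯ dominant thirteenth: dominant thirteenth on B-sharp.
B-sharp — root
D-double-sharp — major 3rd
F-double-sharp — perfect 5th
A-sharp — minor 7th
C-double-sharp — major 9th
G-double-sharp — major 13th

B-sharp, D-double-sharp, F-double-sharp, A-sharp, C-double-sharp, G-double-sharp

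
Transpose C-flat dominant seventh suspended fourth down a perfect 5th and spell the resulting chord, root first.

F-flat, B-double-flat, C-flat, E-double-flat

A perfect 5th down from C-flat is F-flat, so the new chord is F-flat dominant seventh suspended fourth.
root → F-flat
4th (perfect 4th) → B-double-flat
5th (perfect 5th) → C-flat
7th (minor 7th) → E-double-flat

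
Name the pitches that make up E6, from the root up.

E G# B C#

E6: major sixth on E.
Root: E
Major 3rd (3rd): G#
Perfect 5th (5th): B
Major 6th (6th): C#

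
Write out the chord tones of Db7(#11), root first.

Db F Ab Cb G

Db7(#11): dominant seventh sharp eleven on Db.
Root: Db
Major 3rd (3rd): F
Perfect 5th (5th): Ab
Minor 7th (7th): Cb
Augmented 11th (11th): G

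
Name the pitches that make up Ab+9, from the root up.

Ab  C  E  Gb  Bb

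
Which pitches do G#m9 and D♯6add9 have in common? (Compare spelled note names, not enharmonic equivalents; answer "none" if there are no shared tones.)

D♯  A♯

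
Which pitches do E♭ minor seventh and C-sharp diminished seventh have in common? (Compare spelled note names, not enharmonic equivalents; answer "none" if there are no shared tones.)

B-flat

E♭ minor seventh: E-flat G-flat B-flat D-flat
C-sharp diminished seventh: C-sharp E G B-flat
Common to both → B-flat.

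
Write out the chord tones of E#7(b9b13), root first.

Root E#, quality dominant seventh flat nine flat thirteen:
E# — root
G## — major 3rd
B# — perfect 5th
D# — minor 7th
F# — minor 9th
C# — minor 13th

E#, G##, B#, D#, F#, C#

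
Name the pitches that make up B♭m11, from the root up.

B♭, D♭, F, A♭, C, E♭

B♭m11: minor eleventh on B♭.
- root: B♭
- minor 3rd: D♭
- perfect 5th: F
- minor 7th: A♭
- major 9th: C
- perfect 11th: E♭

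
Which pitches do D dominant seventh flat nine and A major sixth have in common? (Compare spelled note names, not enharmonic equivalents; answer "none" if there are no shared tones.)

D dominant seventh flat nine: D F-sharp A C E-flat
A major sixth: A C-sharp E F-sharp
Common to both → F-sharp, A.

F-sharp, A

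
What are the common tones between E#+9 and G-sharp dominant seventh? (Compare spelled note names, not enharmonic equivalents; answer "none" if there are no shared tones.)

D#

E#+9 = E#, G##, B##, D#, F##.
G-sharp dominant seventh = G#, B#, D#, F#.
Shared: D#.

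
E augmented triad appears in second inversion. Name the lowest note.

B-sharp

E augmented triad in root position is E–G-sharp–B-sharp.
Second inversion places the fifth in the bass, which is B-sharp.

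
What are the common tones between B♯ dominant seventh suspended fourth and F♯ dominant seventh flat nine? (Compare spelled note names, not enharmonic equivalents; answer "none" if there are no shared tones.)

B♯ dominant seventh suspended fourth: B-sharp E-sharp F-double-sharp A-sharp
F♯ dominant seventh flat nine: F-sharp A-sharp C-sharp E G
Common to both → A-sharp.

A-sharp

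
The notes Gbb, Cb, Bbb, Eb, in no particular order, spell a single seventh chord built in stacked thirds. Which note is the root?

Cb

Arranged so that each adjacent pair is a third by letter name: Cb – Eb – Gbb – Bbb.
The bottom of that stack, Cb, is the root (this is Cb dominant seventh flat five).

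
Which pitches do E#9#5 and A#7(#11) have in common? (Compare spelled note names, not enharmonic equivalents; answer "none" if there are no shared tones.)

E#

E#9#5: E# G## B## D# F##
A#7(#11): A# C## E# G# D##
Common to both → E#.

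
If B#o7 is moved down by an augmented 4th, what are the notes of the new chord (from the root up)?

F#, A, C, Eb

An augmented 4th down from B# is F#, so the new chord is F# diminished seventh.
F# — root
A — minor 3rd
C — diminished 5th
Eb — diminished 7th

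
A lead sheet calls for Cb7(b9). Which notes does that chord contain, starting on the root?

Root Cb, quality dominant seventh flat nine:
- root: Cb
- major 3rd: Eb
- perfect 5th: Gb
- minor 7th: Bbb
- minor 9th: Dbb

Cb  Eb  Gb  Bbb  Dbb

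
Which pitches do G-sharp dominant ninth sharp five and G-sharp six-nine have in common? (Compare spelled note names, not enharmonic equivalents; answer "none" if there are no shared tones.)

G-sharp – B-sharp – A-sharp

G-sharp dominant ninth sharp five = G-sharp, B-sharp, D-double-sharp, F-sharp, A-sharp.
G-sharp six-nine = G-sharp, B-sharp, D-sharp, E-sharp, A-sharp.
Shared: G-sharp, B-sharp, A-sharp.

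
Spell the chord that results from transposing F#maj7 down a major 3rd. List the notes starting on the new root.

F♯ down a major 3rd → D. New chord: D major seventh.
Root: D
Major 3rd (3rd): F♯
Perfect 5th (5th): A
Major 7th (7th): C♯

D, F♯, A, C♯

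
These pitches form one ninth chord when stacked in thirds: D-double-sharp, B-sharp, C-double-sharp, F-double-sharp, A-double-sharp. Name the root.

Stacking in thirds gives B-sharp – D-double-sharp – F-double-sharp – A-double-sharp – C-double-sharp, so B-sharp is the root — B-sharp major ninth.

B-sharp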